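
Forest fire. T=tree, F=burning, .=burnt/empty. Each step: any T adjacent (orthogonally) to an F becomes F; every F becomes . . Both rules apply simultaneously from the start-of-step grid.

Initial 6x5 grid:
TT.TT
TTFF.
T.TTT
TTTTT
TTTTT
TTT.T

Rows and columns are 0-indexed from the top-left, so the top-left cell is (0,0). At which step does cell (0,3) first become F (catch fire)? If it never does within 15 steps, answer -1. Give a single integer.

Step 1: cell (0,3)='F' (+4 fires, +2 burnt)
  -> target ignites at step 1
Step 2: cell (0,3)='.' (+6 fires, +4 burnt)
Step 3: cell (0,3)='.' (+6 fires, +6 burnt)
Step 4: cell (0,3)='.' (+4 fires, +6 burnt)
Step 5: cell (0,3)='.' (+3 fires, +4 burnt)
Step 6: cell (0,3)='.' (+1 fires, +3 burnt)
Step 7: cell (0,3)='.' (+0 fires, +1 burnt)
  fire out at step 7

1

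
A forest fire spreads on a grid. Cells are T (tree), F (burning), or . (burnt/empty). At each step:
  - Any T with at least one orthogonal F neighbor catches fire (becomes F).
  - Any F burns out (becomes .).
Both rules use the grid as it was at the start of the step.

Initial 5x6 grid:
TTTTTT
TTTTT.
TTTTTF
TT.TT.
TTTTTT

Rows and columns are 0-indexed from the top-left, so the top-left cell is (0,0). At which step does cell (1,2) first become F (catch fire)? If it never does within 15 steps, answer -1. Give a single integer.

Step 1: cell (1,2)='T' (+1 fires, +1 burnt)
Step 2: cell (1,2)='T' (+3 fires, +1 burnt)
Step 3: cell (1,2)='T' (+5 fires, +3 burnt)
Step 4: cell (1,2)='F' (+6 fires, +5 burnt)
  -> target ignites at step 4
Step 5: cell (1,2)='.' (+5 fires, +6 burnt)
Step 6: cell (1,2)='.' (+4 fires, +5 burnt)
Step 7: cell (1,2)='.' (+2 fires, +4 burnt)
Step 8: cell (1,2)='.' (+0 fires, +2 burnt)
  fire out at step 8

4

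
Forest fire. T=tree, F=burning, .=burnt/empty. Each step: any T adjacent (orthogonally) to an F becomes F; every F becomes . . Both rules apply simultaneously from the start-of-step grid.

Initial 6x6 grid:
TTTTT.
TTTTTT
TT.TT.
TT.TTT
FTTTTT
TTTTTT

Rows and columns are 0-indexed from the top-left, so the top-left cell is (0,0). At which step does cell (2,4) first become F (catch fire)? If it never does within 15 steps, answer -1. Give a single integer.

Step 1: cell (2,4)='T' (+3 fires, +1 burnt)
Step 2: cell (2,4)='T' (+4 fires, +3 burnt)
Step 3: cell (2,4)='T' (+4 fires, +4 burnt)
Step 4: cell (2,4)='T' (+5 fires, +4 burnt)
Step 5: cell (2,4)='T' (+6 fires, +5 burnt)
Step 6: cell (2,4)='F' (+5 fires, +6 burnt)
  -> target ignites at step 6
Step 7: cell (2,4)='.' (+2 fires, +5 burnt)
Step 8: cell (2,4)='.' (+2 fires, +2 burnt)
Step 9: cell (2,4)='.' (+0 fires, +2 burnt)
  fire out at step 9

6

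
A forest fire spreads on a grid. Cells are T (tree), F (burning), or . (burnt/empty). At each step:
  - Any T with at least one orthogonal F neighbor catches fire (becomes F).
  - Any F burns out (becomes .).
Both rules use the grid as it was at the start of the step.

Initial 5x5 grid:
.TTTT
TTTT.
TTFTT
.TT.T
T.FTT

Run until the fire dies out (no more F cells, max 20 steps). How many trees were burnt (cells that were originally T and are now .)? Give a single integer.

Step 1: +5 fires, +2 burnt (F count now 5)
Step 2: +7 fires, +5 burnt (F count now 7)
Step 3: +4 fires, +7 burnt (F count now 4)
Step 4: +1 fires, +4 burnt (F count now 1)
Step 5: +0 fires, +1 burnt (F count now 0)
Fire out after step 5
Initially T: 18, now '.': 24
Total burnt (originally-T cells now '.'): 17

Answer: 17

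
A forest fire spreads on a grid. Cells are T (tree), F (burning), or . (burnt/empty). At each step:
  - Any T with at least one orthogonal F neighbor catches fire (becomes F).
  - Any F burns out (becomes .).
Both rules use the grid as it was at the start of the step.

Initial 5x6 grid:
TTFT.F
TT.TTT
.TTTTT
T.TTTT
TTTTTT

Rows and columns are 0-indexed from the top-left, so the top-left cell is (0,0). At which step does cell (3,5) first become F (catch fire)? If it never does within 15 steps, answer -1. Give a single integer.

Step 1: cell (3,5)='T' (+3 fires, +2 burnt)
Step 2: cell (3,5)='T' (+5 fires, +3 burnt)
Step 3: cell (3,5)='F' (+5 fires, +5 burnt)
  -> target ignites at step 3
Step 4: cell (3,5)='.' (+4 fires, +5 burnt)
Step 5: cell (3,5)='.' (+3 fires, +4 burnt)
Step 6: cell (3,5)='.' (+1 fires, +3 burnt)
Step 7: cell (3,5)='.' (+1 fires, +1 burnt)
Step 8: cell (3,5)='.' (+1 fires, +1 burnt)
Step 9: cell (3,5)='.' (+1 fires, +1 burnt)
Step 10: cell (3,5)='.' (+0 fires, +1 burnt)
  fire out at step 10

3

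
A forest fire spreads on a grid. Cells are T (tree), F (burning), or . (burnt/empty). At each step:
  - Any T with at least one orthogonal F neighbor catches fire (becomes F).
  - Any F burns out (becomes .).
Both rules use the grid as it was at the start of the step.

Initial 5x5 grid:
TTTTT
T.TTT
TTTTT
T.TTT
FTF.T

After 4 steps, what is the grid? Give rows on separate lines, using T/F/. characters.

Step 1: 3 trees catch fire, 2 burn out
  TTTTT
  T.TTT
  TTTTT
  F.FTT
  .F..T
Step 2: 3 trees catch fire, 3 burn out
  TTTTT
  T.TTT
  FTFTT
  ...FT
  ....T
Step 3: 5 trees catch fire, 3 burn out
  TTTTT
  F.FTT
  .F.FT
  ....F
  ....T
Step 4: 5 trees catch fire, 5 burn out
  FTFTT
  ...FT
  ....F
  .....
  ....F

FTFTT
...FT
....F
.....
....F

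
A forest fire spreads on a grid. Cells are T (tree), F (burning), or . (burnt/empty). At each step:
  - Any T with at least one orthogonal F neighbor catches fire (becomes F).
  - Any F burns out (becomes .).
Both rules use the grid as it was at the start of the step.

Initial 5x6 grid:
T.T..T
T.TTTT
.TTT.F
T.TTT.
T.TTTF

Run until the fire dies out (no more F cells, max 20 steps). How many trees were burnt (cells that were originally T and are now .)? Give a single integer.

Answer: 15

Derivation:
Step 1: +2 fires, +2 burnt (F count now 2)
Step 2: +4 fires, +2 burnt (F count now 4)
Step 3: +3 fires, +4 burnt (F count now 3)
Step 4: +3 fires, +3 burnt (F count now 3)
Step 5: +2 fires, +3 burnt (F count now 2)
Step 6: +1 fires, +2 burnt (F count now 1)
Step 7: +0 fires, +1 burnt (F count now 0)
Fire out after step 7
Initially T: 19, now '.': 26
Total burnt (originally-T cells now '.'): 15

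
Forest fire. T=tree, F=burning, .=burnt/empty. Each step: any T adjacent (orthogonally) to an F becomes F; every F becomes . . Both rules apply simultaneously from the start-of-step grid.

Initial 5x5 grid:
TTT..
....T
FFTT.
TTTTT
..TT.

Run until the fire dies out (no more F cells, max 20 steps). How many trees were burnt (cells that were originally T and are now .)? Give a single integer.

Step 1: +3 fires, +2 burnt (F count now 3)
Step 2: +2 fires, +3 burnt (F count now 2)
Step 3: +2 fires, +2 burnt (F count now 2)
Step 4: +2 fires, +2 burnt (F count now 2)
Step 5: +0 fires, +2 burnt (F count now 0)
Fire out after step 5
Initially T: 13, now '.': 21
Total burnt (originally-T cells now '.'): 9

Answer: 9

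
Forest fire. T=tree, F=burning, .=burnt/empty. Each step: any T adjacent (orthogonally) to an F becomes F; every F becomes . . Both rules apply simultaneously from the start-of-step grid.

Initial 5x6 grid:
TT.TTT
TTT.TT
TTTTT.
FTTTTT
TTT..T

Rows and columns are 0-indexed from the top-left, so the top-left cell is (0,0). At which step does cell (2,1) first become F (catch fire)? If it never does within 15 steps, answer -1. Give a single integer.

Step 1: cell (2,1)='T' (+3 fires, +1 burnt)
Step 2: cell (2,1)='F' (+4 fires, +3 burnt)
  -> target ignites at step 2
Step 3: cell (2,1)='.' (+5 fires, +4 burnt)
Step 4: cell (2,1)='.' (+4 fires, +5 burnt)
Step 5: cell (2,1)='.' (+2 fires, +4 burnt)
Step 6: cell (2,1)='.' (+2 fires, +2 burnt)
Step 7: cell (2,1)='.' (+2 fires, +2 burnt)
Step 8: cell (2,1)='.' (+2 fires, +2 burnt)
Step 9: cell (2,1)='.' (+0 fires, +2 burnt)
  fire out at step 9

2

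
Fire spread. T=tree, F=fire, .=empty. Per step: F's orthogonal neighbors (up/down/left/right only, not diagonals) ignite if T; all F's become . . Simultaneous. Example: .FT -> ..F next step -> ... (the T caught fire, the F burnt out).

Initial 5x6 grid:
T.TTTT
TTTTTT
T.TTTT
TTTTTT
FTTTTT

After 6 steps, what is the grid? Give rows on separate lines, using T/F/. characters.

Step 1: 2 trees catch fire, 1 burn out
  T.TTTT
  TTTTTT
  T.TTTT
  FTTTTT
  .FTTTT
Step 2: 3 trees catch fire, 2 burn out
  T.TTTT
  TTTTTT
  F.TTTT
  .FTTTT
  ..FTTT
Step 3: 3 trees catch fire, 3 burn out
  T.TTTT
  FTTTTT
  ..TTTT
  ..FTTT
  ...FTT
Step 4: 5 trees catch fire, 3 burn out
  F.TTTT
  .FTTTT
  ..FTTT
  ...FTT
  ....FT
Step 5: 4 trees catch fire, 5 burn out
  ..TTTT
  ..FTTT
  ...FTT
  ....FT
  .....F
Step 6: 4 trees catch fire, 4 burn out
  ..FTTT
  ...FTT
  ....FT
  .....F
  ......

..FTTT
...FTT
....FT
.....F
......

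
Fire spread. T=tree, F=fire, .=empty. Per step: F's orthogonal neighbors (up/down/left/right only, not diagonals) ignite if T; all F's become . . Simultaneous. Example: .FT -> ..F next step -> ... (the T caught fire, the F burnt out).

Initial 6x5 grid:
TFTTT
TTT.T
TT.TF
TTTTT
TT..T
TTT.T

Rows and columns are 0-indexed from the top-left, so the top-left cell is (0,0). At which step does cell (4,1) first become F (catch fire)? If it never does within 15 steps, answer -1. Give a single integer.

Step 1: cell (4,1)='T' (+6 fires, +2 burnt)
Step 2: cell (4,1)='T' (+7 fires, +6 burnt)
Step 3: cell (4,1)='T' (+4 fires, +7 burnt)
Step 4: cell (4,1)='F' (+2 fires, +4 burnt)
  -> target ignites at step 4
Step 5: cell (4,1)='.' (+2 fires, +2 burnt)
Step 6: cell (4,1)='.' (+2 fires, +2 burnt)
Step 7: cell (4,1)='.' (+0 fires, +2 burnt)
  fire out at step 7

4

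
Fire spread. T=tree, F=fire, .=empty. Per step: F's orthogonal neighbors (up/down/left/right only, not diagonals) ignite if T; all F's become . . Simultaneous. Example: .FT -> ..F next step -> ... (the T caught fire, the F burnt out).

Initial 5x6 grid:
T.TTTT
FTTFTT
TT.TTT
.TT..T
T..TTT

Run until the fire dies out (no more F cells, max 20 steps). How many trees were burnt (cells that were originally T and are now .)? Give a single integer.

Step 1: +7 fires, +2 burnt (F count now 7)
Step 2: +5 fires, +7 burnt (F count now 5)
Step 3: +3 fires, +5 burnt (F count now 3)
Step 4: +2 fires, +3 burnt (F count now 2)
Step 5: +1 fires, +2 burnt (F count now 1)
Step 6: +1 fires, +1 burnt (F count now 1)
Step 7: +1 fires, +1 burnt (F count now 1)
Step 8: +0 fires, +1 burnt (F count now 0)
Fire out after step 8
Initially T: 21, now '.': 29
Total burnt (originally-T cells now '.'): 20

Answer: 20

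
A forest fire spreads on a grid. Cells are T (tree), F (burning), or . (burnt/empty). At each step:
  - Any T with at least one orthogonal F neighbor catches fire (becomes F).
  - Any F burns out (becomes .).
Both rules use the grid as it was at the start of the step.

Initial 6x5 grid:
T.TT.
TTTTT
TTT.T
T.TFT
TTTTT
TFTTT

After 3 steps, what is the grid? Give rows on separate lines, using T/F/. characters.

Step 1: 6 trees catch fire, 2 burn out
  T.TT.
  TTTTT
  TTT.T
  T.F.F
  TFTFT
  F.FTT
Step 2: 6 trees catch fire, 6 burn out
  T.TT.
  TTTTT
  TTF.F
  T....
  F.F.F
  ...FT
Step 3: 5 trees catch fire, 6 burn out
  T.TT.
  TTFTF
  TF...
  F....
  .....
  ....F

T.TT.
TTFTF
TF...
F....
.....
....F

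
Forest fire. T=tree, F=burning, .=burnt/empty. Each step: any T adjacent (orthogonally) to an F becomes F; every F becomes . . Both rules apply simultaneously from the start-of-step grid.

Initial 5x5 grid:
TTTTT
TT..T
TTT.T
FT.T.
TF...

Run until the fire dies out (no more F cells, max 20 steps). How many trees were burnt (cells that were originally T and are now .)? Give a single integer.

Step 1: +3 fires, +2 burnt (F count now 3)
Step 2: +2 fires, +3 burnt (F count now 2)
Step 3: +3 fires, +2 burnt (F count now 3)
Step 4: +1 fires, +3 burnt (F count now 1)
Step 5: +1 fires, +1 burnt (F count now 1)
Step 6: +1 fires, +1 burnt (F count now 1)
Step 7: +1 fires, +1 burnt (F count now 1)
Step 8: +1 fires, +1 burnt (F count now 1)
Step 9: +1 fires, +1 burnt (F count now 1)
Step 10: +0 fires, +1 burnt (F count now 0)
Fire out after step 10
Initially T: 15, now '.': 24
Total burnt (originally-T cells now '.'): 14

Answer: 14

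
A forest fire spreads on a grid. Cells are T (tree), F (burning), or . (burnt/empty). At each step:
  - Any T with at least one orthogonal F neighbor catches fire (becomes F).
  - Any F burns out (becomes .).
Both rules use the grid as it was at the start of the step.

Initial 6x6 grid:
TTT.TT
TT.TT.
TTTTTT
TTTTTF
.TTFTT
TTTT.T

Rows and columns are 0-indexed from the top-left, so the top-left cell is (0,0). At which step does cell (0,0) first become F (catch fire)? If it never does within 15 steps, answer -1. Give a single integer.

Step 1: cell (0,0)='T' (+7 fires, +2 burnt)
Step 2: cell (0,0)='T' (+6 fires, +7 burnt)
Step 3: cell (0,0)='T' (+5 fires, +6 burnt)
Step 4: cell (0,0)='T' (+4 fires, +5 burnt)
Step 5: cell (0,0)='T' (+3 fires, +4 burnt)
Step 6: cell (0,0)='T' (+2 fires, +3 burnt)
Step 7: cell (0,0)='F' (+2 fires, +2 burnt)
  -> target ignites at step 7
Step 8: cell (0,0)='.' (+0 fires, +2 burnt)
  fire out at step 8

7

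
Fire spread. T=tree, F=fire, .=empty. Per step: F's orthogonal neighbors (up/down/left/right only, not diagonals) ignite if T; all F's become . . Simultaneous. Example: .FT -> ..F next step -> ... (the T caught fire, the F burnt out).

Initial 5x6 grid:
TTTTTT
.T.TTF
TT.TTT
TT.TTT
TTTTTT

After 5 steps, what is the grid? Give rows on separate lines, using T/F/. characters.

Step 1: 3 trees catch fire, 1 burn out
  TTTTTF
  .T.TF.
  TT.TTF
  TT.TTT
  TTTTTT
Step 2: 4 trees catch fire, 3 burn out
  TTTTF.
  .T.F..
  TT.TF.
  TT.TTF
  TTTTTT
Step 3: 4 trees catch fire, 4 burn out
  TTTF..
  .T....
  TT.F..
  TT.TF.
  TTTTTF
Step 4: 3 trees catch fire, 4 burn out
  TTF...
  .T....
  TT....
  TT.F..
  TTTTF.
Step 5: 2 trees catch fire, 3 burn out
  TF....
  .T....
  TT....
  TT....
  TTTF..

TF....
.T....
TT....
TT....
TTTF..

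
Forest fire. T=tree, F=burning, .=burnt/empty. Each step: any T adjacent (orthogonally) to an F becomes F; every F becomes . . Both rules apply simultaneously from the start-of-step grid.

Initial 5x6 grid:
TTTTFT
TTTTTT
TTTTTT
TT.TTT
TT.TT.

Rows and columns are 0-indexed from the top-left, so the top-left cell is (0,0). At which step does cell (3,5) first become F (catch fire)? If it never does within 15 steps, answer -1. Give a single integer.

Step 1: cell (3,5)='T' (+3 fires, +1 burnt)
Step 2: cell (3,5)='T' (+4 fires, +3 burnt)
Step 3: cell (3,5)='T' (+5 fires, +4 burnt)
Step 4: cell (3,5)='F' (+6 fires, +5 burnt)
  -> target ignites at step 4
Step 5: cell (3,5)='.' (+3 fires, +6 burnt)
Step 6: cell (3,5)='.' (+2 fires, +3 burnt)
Step 7: cell (3,5)='.' (+2 fires, +2 burnt)
Step 8: cell (3,5)='.' (+1 fires, +2 burnt)
Step 9: cell (3,5)='.' (+0 fires, +1 burnt)
  fire out at step 9

4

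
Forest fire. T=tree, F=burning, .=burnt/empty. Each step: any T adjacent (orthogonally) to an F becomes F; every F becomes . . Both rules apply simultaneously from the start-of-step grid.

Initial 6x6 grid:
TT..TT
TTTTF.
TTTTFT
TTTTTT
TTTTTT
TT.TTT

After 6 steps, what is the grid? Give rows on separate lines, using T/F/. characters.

Step 1: 5 trees catch fire, 2 burn out
  TT..FT
  TTTF..
  TTTF.F
  TTTTFT
  TTTTTT
  TT.TTT
Step 2: 6 trees catch fire, 5 burn out
  TT...F
  TTF...
  TTF...
  TTTF.F
  TTTTFT
  TT.TTT
Step 3: 6 trees catch fire, 6 burn out
  TT....
  TF....
  TF....
  TTF...
  TTTF.F
  TT.TFT
Step 4: 7 trees catch fire, 6 burn out
  TF....
  F.....
  F.....
  TF....
  TTF...
  TT.F.F
Step 5: 3 trees catch fire, 7 burn out
  F.....
  ......
  ......
  F.....
  TF....
  TT....
Step 6: 2 trees catch fire, 3 burn out
  ......
  ......
  ......
  ......
  F.....
  TF....

......
......
......
......
F.....
TF....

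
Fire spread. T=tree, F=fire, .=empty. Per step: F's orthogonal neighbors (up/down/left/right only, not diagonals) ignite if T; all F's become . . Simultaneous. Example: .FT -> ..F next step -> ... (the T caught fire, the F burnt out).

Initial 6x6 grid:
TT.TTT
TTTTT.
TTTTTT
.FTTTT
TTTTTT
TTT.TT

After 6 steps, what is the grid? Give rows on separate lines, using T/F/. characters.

Step 1: 3 trees catch fire, 1 burn out
  TT.TTT
  TTTTT.
  TFTTTT
  ..FTTT
  TFTTTT
  TTT.TT
Step 2: 7 trees catch fire, 3 burn out
  TT.TTT
  TFTTT.
  F.FTTT
  ...FTT
  F.FTTT
  TFT.TT
Step 3: 8 trees catch fire, 7 burn out
  TF.TTT
  F.FTT.
  ...FTT
  ....FT
  ...FTT
  F.F.TT
Step 4: 5 trees catch fire, 8 burn out
  F..TTT
  ...FT.
  ....FT
  .....F
  ....FT
  ....TT
Step 5: 5 trees catch fire, 5 burn out
  ...FTT
  ....F.
  .....F
  ......
  .....F
  ....FT
Step 6: 2 trees catch fire, 5 burn out
  ....FT
  ......
  ......
  ......
  ......
  .....F

....FT
......
......
......
......
.....F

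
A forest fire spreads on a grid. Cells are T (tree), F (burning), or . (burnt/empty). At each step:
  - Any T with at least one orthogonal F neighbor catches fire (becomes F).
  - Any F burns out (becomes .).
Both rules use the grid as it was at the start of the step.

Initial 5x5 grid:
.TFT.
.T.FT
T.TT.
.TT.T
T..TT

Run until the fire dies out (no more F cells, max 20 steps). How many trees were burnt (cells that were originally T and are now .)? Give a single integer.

Step 1: +4 fires, +2 burnt (F count now 4)
Step 2: +2 fires, +4 burnt (F count now 2)
Step 3: +1 fires, +2 burnt (F count now 1)
Step 4: +1 fires, +1 burnt (F count now 1)
Step 5: +0 fires, +1 burnt (F count now 0)
Fire out after step 5
Initially T: 13, now '.': 20
Total burnt (originally-T cells now '.'): 8

Answer: 8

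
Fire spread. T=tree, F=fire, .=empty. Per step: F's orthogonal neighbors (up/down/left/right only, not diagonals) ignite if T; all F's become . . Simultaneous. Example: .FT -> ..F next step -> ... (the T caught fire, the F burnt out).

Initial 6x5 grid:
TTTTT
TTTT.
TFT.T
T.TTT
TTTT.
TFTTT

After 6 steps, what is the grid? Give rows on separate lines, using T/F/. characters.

Step 1: 6 trees catch fire, 2 burn out
  TTTTT
  TFTT.
  F.F.T
  T.TTT
  TFTT.
  F.FTT
Step 2: 8 trees catch fire, 6 burn out
  TFTTT
  F.FT.
  ....T
  F.FTT
  F.FT.
  ...FT
Step 3: 6 trees catch fire, 8 burn out
  F.FTT
  ...F.
  ....T
  ...FT
  ...F.
  ....F
Step 4: 2 trees catch fire, 6 burn out
  ...FT
  .....
  ....T
  ....F
  .....
  .....
Step 5: 2 trees catch fire, 2 burn out
  ....F
  .....
  ....F
  .....
  .....
  .....
Step 6: 0 trees catch fire, 2 burn out
  .....
  .....
  .....
  .....
  .....
  .....

.....
.....
.....
.....
.....
.....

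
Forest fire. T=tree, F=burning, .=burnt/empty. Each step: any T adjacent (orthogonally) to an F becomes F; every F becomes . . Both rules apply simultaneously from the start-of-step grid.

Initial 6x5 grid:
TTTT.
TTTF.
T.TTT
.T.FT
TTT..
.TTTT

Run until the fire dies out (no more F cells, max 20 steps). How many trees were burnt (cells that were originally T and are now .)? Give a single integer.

Answer: 12

Derivation:
Step 1: +4 fires, +2 burnt (F count now 4)
Step 2: +4 fires, +4 burnt (F count now 4)
Step 3: +2 fires, +4 burnt (F count now 2)
Step 4: +2 fires, +2 burnt (F count now 2)
Step 5: +0 fires, +2 burnt (F count now 0)
Fire out after step 5
Initially T: 20, now '.': 22
Total burnt (originally-T cells now '.'): 12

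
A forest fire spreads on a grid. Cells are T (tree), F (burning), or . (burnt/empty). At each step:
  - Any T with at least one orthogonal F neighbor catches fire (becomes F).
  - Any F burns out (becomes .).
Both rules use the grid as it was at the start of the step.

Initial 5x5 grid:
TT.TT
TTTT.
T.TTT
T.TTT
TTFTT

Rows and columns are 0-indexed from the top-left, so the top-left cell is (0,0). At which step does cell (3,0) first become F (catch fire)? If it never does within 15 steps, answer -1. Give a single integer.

Step 1: cell (3,0)='T' (+3 fires, +1 burnt)
Step 2: cell (3,0)='T' (+4 fires, +3 burnt)
Step 3: cell (3,0)='F' (+4 fires, +4 burnt)
  -> target ignites at step 3
Step 4: cell (3,0)='.' (+4 fires, +4 burnt)
Step 5: cell (3,0)='.' (+3 fires, +4 burnt)
Step 6: cell (3,0)='.' (+2 fires, +3 burnt)
Step 7: cell (3,0)='.' (+0 fires, +2 burnt)
  fire out at step 7

3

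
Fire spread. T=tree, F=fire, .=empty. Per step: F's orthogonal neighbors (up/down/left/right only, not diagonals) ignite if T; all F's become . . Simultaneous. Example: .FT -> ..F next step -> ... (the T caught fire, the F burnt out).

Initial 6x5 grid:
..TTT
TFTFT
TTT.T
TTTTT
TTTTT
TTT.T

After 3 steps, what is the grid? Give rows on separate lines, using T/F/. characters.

Step 1: 5 trees catch fire, 2 burn out
  ..TFT
  F.F.F
  TFT.T
  TTTTT
  TTTTT
  TTT.T
Step 2: 6 trees catch fire, 5 burn out
  ..F.F
  .....
  F.F.F
  TFTTT
  TTTTT
  TTT.T
Step 3: 4 trees catch fire, 6 burn out
  .....
  .....
  .....
  F.FTF
  TFTTT
  TTT.T

.....
.....
.....
F.FTF
TFTTT
TTT.T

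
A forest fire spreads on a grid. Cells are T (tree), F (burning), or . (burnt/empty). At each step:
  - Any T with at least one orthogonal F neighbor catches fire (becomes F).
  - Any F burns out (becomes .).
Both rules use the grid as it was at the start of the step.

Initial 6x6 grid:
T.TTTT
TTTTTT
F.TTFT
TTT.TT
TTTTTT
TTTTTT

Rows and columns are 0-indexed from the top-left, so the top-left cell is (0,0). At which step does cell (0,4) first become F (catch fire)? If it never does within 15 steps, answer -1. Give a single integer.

Step 1: cell (0,4)='T' (+6 fires, +2 burnt)
Step 2: cell (0,4)='F' (+10 fires, +6 burnt)
  -> target ignites at step 2
Step 3: cell (0,4)='.' (+9 fires, +10 burnt)
Step 4: cell (0,4)='.' (+5 fires, +9 burnt)
Step 5: cell (0,4)='.' (+1 fires, +5 burnt)
Step 6: cell (0,4)='.' (+0 fires, +1 burnt)
  fire out at step 6

2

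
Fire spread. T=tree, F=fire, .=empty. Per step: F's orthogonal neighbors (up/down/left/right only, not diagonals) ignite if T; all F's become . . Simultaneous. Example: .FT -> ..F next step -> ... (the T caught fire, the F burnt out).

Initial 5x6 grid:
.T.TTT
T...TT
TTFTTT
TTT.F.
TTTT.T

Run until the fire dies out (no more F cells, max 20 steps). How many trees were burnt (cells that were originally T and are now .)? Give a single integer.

Step 1: +4 fires, +2 burnt (F count now 4)
Step 2: +5 fires, +4 burnt (F count now 5)
Step 3: +6 fires, +5 burnt (F count now 6)
Step 4: +3 fires, +6 burnt (F count now 3)
Step 5: +0 fires, +3 burnt (F count now 0)
Fire out after step 5
Initially T: 20, now '.': 28
Total burnt (originally-T cells now '.'): 18

Answer: 18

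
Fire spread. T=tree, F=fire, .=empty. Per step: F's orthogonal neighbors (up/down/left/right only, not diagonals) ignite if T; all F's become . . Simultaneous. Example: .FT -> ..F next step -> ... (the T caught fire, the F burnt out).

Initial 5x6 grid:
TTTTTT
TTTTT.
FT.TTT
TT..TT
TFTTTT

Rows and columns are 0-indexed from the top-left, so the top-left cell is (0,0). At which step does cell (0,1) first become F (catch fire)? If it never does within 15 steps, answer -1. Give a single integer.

Step 1: cell (0,1)='T' (+6 fires, +2 burnt)
Step 2: cell (0,1)='T' (+3 fires, +6 burnt)
Step 3: cell (0,1)='F' (+3 fires, +3 burnt)
  -> target ignites at step 3
Step 4: cell (0,1)='.' (+4 fires, +3 burnt)
Step 5: cell (0,1)='.' (+5 fires, +4 burnt)
Step 6: cell (0,1)='.' (+2 fires, +5 burnt)
Step 7: cell (0,1)='.' (+1 fires, +2 burnt)
Step 8: cell (0,1)='.' (+0 fires, +1 burnt)
  fire out at step 8

3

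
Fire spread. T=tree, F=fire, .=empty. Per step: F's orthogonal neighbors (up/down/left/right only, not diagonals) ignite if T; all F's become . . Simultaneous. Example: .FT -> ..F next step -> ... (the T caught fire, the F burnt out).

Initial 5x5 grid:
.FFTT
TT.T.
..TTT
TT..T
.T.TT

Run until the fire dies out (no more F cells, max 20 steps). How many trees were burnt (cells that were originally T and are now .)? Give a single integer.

Answer: 11

Derivation:
Step 1: +2 fires, +2 burnt (F count now 2)
Step 2: +3 fires, +2 burnt (F count now 3)
Step 3: +1 fires, +3 burnt (F count now 1)
Step 4: +2 fires, +1 burnt (F count now 2)
Step 5: +1 fires, +2 burnt (F count now 1)
Step 6: +1 fires, +1 burnt (F count now 1)
Step 7: +1 fires, +1 burnt (F count now 1)
Step 8: +0 fires, +1 burnt (F count now 0)
Fire out after step 8
Initially T: 14, now '.': 22
Total burnt (originally-T cells now '.'): 11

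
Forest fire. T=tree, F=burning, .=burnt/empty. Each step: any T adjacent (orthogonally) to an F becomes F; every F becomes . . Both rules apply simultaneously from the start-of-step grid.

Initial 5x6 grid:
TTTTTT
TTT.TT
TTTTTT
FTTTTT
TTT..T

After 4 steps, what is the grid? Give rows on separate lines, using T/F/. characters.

Step 1: 3 trees catch fire, 1 burn out
  TTTTTT
  TTT.TT
  FTTTTT
  .FTTTT
  FTT..T
Step 2: 4 trees catch fire, 3 burn out
  TTTTTT
  FTT.TT
  .FTTTT
  ..FTTT
  .FT..T
Step 3: 5 trees catch fire, 4 burn out
  FTTTTT
  .FT.TT
  ..FTTT
  ...FTT
  ..F..T
Step 4: 4 trees catch fire, 5 burn out
  .FTTTT
  ..F.TT
  ...FTT
  ....FT
  .....T

.FTTTT
..F.TT
...FTT
....FT
.....T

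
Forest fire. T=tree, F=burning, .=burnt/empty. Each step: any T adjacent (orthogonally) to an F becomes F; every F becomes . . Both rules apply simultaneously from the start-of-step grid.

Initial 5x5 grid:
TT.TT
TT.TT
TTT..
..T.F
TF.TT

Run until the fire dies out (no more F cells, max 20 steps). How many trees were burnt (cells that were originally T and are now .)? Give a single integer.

Answer: 3

Derivation:
Step 1: +2 fires, +2 burnt (F count now 2)
Step 2: +1 fires, +2 burnt (F count now 1)
Step 3: +0 fires, +1 burnt (F count now 0)
Fire out after step 3
Initially T: 15, now '.': 13
Total burnt (originally-T cells now '.'): 3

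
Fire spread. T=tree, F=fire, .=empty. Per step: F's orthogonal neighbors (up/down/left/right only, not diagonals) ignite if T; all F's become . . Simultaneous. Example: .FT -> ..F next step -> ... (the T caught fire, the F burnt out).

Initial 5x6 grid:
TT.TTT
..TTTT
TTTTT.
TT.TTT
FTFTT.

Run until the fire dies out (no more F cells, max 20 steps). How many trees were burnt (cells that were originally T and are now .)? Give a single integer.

Answer: 20

Derivation:
Step 1: +3 fires, +2 burnt (F count now 3)
Step 2: +4 fires, +3 burnt (F count now 4)
Step 3: +3 fires, +4 burnt (F count now 3)
Step 4: +4 fires, +3 burnt (F count now 4)
Step 5: +3 fires, +4 burnt (F count now 3)
Step 6: +2 fires, +3 burnt (F count now 2)
Step 7: +1 fires, +2 burnt (F count now 1)
Step 8: +0 fires, +1 burnt (F count now 0)
Fire out after step 8
Initially T: 22, now '.': 28
Total burnt (originally-T cells now '.'): 20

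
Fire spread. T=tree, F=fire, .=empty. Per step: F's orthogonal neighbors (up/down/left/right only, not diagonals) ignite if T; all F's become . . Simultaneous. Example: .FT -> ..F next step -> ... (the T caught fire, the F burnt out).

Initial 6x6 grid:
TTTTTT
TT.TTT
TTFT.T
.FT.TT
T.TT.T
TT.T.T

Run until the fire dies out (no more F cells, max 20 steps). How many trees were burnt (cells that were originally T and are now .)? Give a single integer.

Step 1: +3 fires, +2 burnt (F count now 3)
Step 2: +4 fires, +3 burnt (F count now 4)
Step 3: +5 fires, +4 burnt (F count now 5)
Step 4: +5 fires, +5 burnt (F count now 5)
Step 5: +2 fires, +5 burnt (F count now 2)
Step 6: +1 fires, +2 burnt (F count now 1)
Step 7: +2 fires, +1 burnt (F count now 2)
Step 8: +1 fires, +2 burnt (F count now 1)
Step 9: +0 fires, +1 burnt (F count now 0)
Fire out after step 9
Initially T: 26, now '.': 33
Total burnt (originally-T cells now '.'): 23

Answer: 23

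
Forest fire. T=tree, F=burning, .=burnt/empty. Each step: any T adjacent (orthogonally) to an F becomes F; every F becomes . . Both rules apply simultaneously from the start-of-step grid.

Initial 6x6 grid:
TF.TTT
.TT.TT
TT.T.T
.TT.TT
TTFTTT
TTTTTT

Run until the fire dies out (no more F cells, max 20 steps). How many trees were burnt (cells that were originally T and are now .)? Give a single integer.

Answer: 26

Derivation:
Step 1: +6 fires, +2 burnt (F count now 6)
Step 2: +7 fires, +6 burnt (F count now 7)
Step 3: +5 fires, +7 burnt (F count now 5)
Step 4: +2 fires, +5 burnt (F count now 2)
Step 5: +1 fires, +2 burnt (F count now 1)
Step 6: +1 fires, +1 burnt (F count now 1)
Step 7: +2 fires, +1 burnt (F count now 2)
Step 8: +1 fires, +2 burnt (F count now 1)
Step 9: +1 fires, +1 burnt (F count now 1)
Step 10: +0 fires, +1 burnt (F count now 0)
Fire out after step 10
Initially T: 27, now '.': 35
Total burnt (originally-T cells now '.'): 26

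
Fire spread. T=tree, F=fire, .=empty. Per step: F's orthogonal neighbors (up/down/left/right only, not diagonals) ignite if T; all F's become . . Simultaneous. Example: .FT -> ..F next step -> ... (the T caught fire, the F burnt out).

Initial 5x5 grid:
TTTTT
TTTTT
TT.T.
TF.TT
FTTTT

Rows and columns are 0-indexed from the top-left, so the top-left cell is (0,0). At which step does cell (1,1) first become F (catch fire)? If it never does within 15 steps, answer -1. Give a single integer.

Step 1: cell (1,1)='T' (+3 fires, +2 burnt)
Step 2: cell (1,1)='F' (+3 fires, +3 burnt)
  -> target ignites at step 2
Step 3: cell (1,1)='.' (+4 fires, +3 burnt)
Step 4: cell (1,1)='.' (+5 fires, +4 burnt)
Step 5: cell (1,1)='.' (+4 fires, +5 burnt)
Step 6: cell (1,1)='.' (+1 fires, +4 burnt)
Step 7: cell (1,1)='.' (+0 fires, +1 burnt)
  fire out at step 7

2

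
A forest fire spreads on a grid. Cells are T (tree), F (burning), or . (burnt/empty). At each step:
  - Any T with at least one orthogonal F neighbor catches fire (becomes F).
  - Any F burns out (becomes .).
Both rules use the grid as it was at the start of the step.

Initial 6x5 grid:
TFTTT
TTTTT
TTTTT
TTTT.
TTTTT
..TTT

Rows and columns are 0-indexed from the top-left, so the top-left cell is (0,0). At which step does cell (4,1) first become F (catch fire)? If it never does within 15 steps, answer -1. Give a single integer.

Step 1: cell (4,1)='T' (+3 fires, +1 burnt)
Step 2: cell (4,1)='T' (+4 fires, +3 burnt)
Step 3: cell (4,1)='T' (+5 fires, +4 burnt)
Step 4: cell (4,1)='F' (+5 fires, +5 burnt)
  -> target ignites at step 4
Step 5: cell (4,1)='.' (+4 fires, +5 burnt)
Step 6: cell (4,1)='.' (+2 fires, +4 burnt)
Step 7: cell (4,1)='.' (+2 fires, +2 burnt)
Step 8: cell (4,1)='.' (+1 fires, +2 burnt)
Step 9: cell (4,1)='.' (+0 fires, +1 burnt)
  fire out at step 9

4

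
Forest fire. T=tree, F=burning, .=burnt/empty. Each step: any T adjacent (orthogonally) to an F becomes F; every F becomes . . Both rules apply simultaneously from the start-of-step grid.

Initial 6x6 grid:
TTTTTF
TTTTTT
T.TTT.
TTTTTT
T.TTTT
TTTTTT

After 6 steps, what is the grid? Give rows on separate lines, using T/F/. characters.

Step 1: 2 trees catch fire, 1 burn out
  TTTTF.
  TTTTTF
  T.TTT.
  TTTTTT
  T.TTTT
  TTTTTT
Step 2: 2 trees catch fire, 2 burn out
  TTTF..
  TTTTF.
  T.TTT.
  TTTTTT
  T.TTTT
  TTTTTT
Step 3: 3 trees catch fire, 2 burn out
  TTF...
  TTTF..
  T.TTF.
  TTTTTT
  T.TTTT
  TTTTTT
Step 4: 4 trees catch fire, 3 burn out
  TF....
  TTF...
  T.TF..
  TTTTFT
  T.TTTT
  TTTTTT
Step 5: 6 trees catch fire, 4 burn out
  F.....
  TF....
  T.F...
  TTTF.F
  T.TTFT
  TTTTTT
Step 6: 5 trees catch fire, 6 burn out
  ......
  F.....
  T.....
  TTF...
  T.TF.F
  TTTTFT

......
F.....
T.....
TTF...
T.TF.F
TTTTFT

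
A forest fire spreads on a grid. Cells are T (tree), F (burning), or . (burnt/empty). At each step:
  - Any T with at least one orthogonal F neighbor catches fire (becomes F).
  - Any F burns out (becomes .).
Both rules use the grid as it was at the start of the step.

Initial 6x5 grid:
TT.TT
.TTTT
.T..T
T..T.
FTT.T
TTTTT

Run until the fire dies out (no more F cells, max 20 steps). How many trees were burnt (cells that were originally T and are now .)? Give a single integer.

Step 1: +3 fires, +1 burnt (F count now 3)
Step 2: +2 fires, +3 burnt (F count now 2)
Step 3: +1 fires, +2 burnt (F count now 1)
Step 4: +1 fires, +1 burnt (F count now 1)
Step 5: +1 fires, +1 burnt (F count now 1)
Step 6: +1 fires, +1 burnt (F count now 1)
Step 7: +0 fires, +1 burnt (F count now 0)
Fire out after step 7
Initially T: 20, now '.': 19
Total burnt (originally-T cells now '.'): 9

Answer: 9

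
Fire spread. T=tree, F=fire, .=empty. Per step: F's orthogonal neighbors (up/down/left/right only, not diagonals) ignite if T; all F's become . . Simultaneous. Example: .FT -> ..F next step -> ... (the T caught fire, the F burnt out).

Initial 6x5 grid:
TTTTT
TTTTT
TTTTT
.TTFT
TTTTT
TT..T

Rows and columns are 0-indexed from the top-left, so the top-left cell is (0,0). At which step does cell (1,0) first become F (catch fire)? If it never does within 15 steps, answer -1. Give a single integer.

Step 1: cell (1,0)='T' (+4 fires, +1 burnt)
Step 2: cell (1,0)='T' (+6 fires, +4 burnt)
Step 3: cell (1,0)='T' (+6 fires, +6 burnt)
Step 4: cell (1,0)='T' (+6 fires, +6 burnt)
Step 5: cell (1,0)='F' (+3 fires, +6 burnt)
  -> target ignites at step 5
Step 6: cell (1,0)='.' (+1 fires, +3 burnt)
Step 7: cell (1,0)='.' (+0 fires, +1 burnt)
  fire out at step 7

5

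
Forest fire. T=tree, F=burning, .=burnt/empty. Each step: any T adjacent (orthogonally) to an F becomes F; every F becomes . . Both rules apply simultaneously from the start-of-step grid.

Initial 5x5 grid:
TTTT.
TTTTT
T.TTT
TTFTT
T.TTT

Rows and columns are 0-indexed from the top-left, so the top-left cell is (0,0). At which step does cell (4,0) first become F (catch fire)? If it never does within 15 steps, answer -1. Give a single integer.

Step 1: cell (4,0)='T' (+4 fires, +1 burnt)
Step 2: cell (4,0)='T' (+5 fires, +4 burnt)
Step 3: cell (4,0)='F' (+7 fires, +5 burnt)
  -> target ignites at step 3
Step 4: cell (4,0)='.' (+4 fires, +7 burnt)
Step 5: cell (4,0)='.' (+1 fires, +4 burnt)
Step 6: cell (4,0)='.' (+0 fires, +1 burnt)
  fire out at step 6

3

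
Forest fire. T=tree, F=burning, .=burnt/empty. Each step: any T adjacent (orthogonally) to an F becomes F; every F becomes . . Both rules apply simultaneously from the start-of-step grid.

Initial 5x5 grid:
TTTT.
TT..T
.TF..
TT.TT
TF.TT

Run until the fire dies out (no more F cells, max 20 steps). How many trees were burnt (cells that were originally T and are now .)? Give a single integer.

Answer: 10

Derivation:
Step 1: +3 fires, +2 burnt (F count now 3)
Step 2: +2 fires, +3 burnt (F count now 2)
Step 3: +2 fires, +2 burnt (F count now 2)
Step 4: +2 fires, +2 burnt (F count now 2)
Step 5: +1 fires, +2 burnt (F count now 1)
Step 6: +0 fires, +1 burnt (F count now 0)
Fire out after step 6
Initially T: 15, now '.': 20
Total burnt (originally-T cells now '.'): 10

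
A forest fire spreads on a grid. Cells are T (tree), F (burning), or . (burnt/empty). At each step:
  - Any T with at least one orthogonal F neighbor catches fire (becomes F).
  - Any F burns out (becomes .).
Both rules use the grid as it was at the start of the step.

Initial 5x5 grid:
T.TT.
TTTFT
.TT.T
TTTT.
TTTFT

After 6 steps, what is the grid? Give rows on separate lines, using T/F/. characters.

Step 1: 6 trees catch fire, 2 burn out
  T.TF.
  TTF.F
  .TT.T
  TTTF.
  TTF.F
Step 2: 6 trees catch fire, 6 burn out
  T.F..
  TF...
  .TF.F
  TTF..
  TF...
Step 3: 4 trees catch fire, 6 burn out
  T....
  F....
  .F...
  TF...
  F....
Step 4: 2 trees catch fire, 4 burn out
  F....
  .....
  .....
  F....
  .....
Step 5: 0 trees catch fire, 2 burn out
  .....
  .....
  .....
  .....
  .....
Step 6: 0 trees catch fire, 0 burn out
  .....
  .....
  .....
  .....
  .....

.....
.....
.....
.....
.....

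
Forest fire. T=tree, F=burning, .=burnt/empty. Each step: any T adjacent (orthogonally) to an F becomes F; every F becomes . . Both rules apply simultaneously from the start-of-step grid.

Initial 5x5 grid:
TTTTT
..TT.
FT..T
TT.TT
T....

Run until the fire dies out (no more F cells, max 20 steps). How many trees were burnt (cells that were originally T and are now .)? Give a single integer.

Step 1: +2 fires, +1 burnt (F count now 2)
Step 2: +2 fires, +2 burnt (F count now 2)
Step 3: +0 fires, +2 burnt (F count now 0)
Fire out after step 3
Initially T: 14, now '.': 15
Total burnt (originally-T cells now '.'): 4

Answer: 4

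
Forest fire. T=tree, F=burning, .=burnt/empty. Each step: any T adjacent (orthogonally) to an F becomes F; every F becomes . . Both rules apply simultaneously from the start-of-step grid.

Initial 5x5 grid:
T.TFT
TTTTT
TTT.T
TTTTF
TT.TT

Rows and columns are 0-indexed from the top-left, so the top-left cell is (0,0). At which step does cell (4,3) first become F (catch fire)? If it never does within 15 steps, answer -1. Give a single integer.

Step 1: cell (4,3)='T' (+6 fires, +2 burnt)
Step 2: cell (4,3)='F' (+4 fires, +6 burnt)
  -> target ignites at step 2
Step 3: cell (4,3)='.' (+3 fires, +4 burnt)
Step 4: cell (4,3)='.' (+4 fires, +3 burnt)
Step 5: cell (4,3)='.' (+3 fires, +4 burnt)
Step 6: cell (4,3)='.' (+0 fires, +3 burnt)
  fire out at step 6

2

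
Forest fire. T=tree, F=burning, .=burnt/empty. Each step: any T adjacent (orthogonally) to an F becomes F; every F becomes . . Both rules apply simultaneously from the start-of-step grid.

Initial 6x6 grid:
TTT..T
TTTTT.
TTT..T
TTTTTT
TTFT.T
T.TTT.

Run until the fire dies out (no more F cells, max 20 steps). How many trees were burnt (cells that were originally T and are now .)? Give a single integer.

Answer: 26

Derivation:
Step 1: +4 fires, +1 burnt (F count now 4)
Step 2: +5 fires, +4 burnt (F count now 5)
Step 3: +6 fires, +5 burnt (F count now 6)
Step 4: +5 fires, +6 burnt (F count now 5)
Step 5: +5 fires, +5 burnt (F count now 5)
Step 6: +1 fires, +5 burnt (F count now 1)
Step 7: +0 fires, +1 burnt (F count now 0)
Fire out after step 7
Initially T: 27, now '.': 35
Total burnt (originally-T cells now '.'): 26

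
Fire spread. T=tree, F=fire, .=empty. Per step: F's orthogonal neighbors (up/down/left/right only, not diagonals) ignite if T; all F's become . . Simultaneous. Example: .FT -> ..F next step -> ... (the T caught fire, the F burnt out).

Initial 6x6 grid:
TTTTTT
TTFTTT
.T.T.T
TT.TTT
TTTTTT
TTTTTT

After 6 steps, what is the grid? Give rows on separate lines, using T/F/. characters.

Step 1: 3 trees catch fire, 1 burn out
  TTFTTT
  TF.FTT
  .T.T.T
  TT.TTT
  TTTTTT
  TTTTTT
Step 2: 6 trees catch fire, 3 burn out
  TF.FTT
  F...FT
  .F.F.T
  TT.TTT
  TTTTTT
  TTTTTT
Step 3: 5 trees catch fire, 6 burn out
  F...FT
  .....F
  .....T
  TF.FTT
  TTTTTT
  TTTTTT
Step 4: 6 trees catch fire, 5 burn out
  .....F
  ......
  .....F
  F...FT
  TFTFTT
  TTTTTT
Step 5: 6 trees catch fire, 6 burn out
  ......
  ......
  ......
  .....F
  F.F.FT
  TFTFTT
Step 6: 4 trees catch fire, 6 burn out
  ......
  ......
  ......
  ......
  .....F
  F.F.FT

......
......
......
......
.....F
F.F.FT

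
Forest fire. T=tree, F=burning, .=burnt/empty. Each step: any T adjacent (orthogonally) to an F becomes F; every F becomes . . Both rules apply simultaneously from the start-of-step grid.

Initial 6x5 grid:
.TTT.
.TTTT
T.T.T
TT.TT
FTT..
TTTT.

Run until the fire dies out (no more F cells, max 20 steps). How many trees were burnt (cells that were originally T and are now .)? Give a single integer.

Step 1: +3 fires, +1 burnt (F count now 3)
Step 2: +4 fires, +3 burnt (F count now 4)
Step 3: +1 fires, +4 burnt (F count now 1)
Step 4: +1 fires, +1 burnt (F count now 1)
Step 5: +0 fires, +1 burnt (F count now 0)
Fire out after step 5
Initially T: 20, now '.': 19
Total burnt (originally-T cells now '.'): 9

Answer: 9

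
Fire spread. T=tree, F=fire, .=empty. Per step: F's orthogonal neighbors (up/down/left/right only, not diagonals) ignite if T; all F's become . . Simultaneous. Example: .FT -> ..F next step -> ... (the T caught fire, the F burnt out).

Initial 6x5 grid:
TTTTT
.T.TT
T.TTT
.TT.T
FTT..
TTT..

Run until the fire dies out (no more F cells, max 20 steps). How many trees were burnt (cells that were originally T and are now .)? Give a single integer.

Step 1: +2 fires, +1 burnt (F count now 2)
Step 2: +3 fires, +2 burnt (F count now 3)
Step 3: +2 fires, +3 burnt (F count now 2)
Step 4: +1 fires, +2 burnt (F count now 1)
Step 5: +1 fires, +1 burnt (F count now 1)
Step 6: +2 fires, +1 burnt (F count now 2)
Step 7: +3 fires, +2 burnt (F count now 3)
Step 8: +2 fires, +3 burnt (F count now 2)
Step 9: +1 fires, +2 burnt (F count now 1)
Step 10: +2 fires, +1 burnt (F count now 2)
Step 11: +0 fires, +2 burnt (F count now 0)
Fire out after step 11
Initially T: 20, now '.': 29
Total burnt (originally-T cells now '.'): 19

Answer: 19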